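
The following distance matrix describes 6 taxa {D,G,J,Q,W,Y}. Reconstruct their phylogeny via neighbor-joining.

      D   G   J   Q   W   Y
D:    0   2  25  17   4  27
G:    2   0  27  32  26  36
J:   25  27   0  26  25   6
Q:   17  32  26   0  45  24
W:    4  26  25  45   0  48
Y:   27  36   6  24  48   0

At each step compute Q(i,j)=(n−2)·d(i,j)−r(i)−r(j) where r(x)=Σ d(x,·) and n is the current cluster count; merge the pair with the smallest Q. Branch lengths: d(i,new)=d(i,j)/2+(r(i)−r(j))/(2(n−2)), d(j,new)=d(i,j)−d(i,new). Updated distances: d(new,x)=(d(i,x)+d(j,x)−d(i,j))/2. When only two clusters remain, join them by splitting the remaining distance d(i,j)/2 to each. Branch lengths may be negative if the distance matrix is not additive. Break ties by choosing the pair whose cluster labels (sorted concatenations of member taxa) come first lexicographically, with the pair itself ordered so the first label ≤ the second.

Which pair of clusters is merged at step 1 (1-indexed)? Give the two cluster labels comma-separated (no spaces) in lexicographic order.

J,Y

iteration 1: select J,Y (d=6, Q=-226); attach at lengths (-1, 7); label the merged cluster JY
  updated: d(D,JY)=23, d(G,JY)=57/2, d(JY,Q)=22, d(JY,W)=67/2
iteration 2: select JY,Q (d=22, Q=-157); attach at lengths (19/2, 25/2); label the merged cluster JQY
  updated: d(D,JQY)=9, d(G,JQY)=77/4, d(JQY,W)=113/4
iteration 3: select D,W (d=4, Q=-261/4); attach at lengths (-141/16, 205/16); label the merged cluster DW
  updated: d(DW,G)=12, d(DW,JQY)=133/8
iteration 4: select DW,G (d=12, Q=-383/8); attach at lengths (75/16, 117/16); label the merged cluster DGW
  updated: d(DGW,JQY)=191/16
iteration 5: select DGW,JQY (d=191/16); attach at lengths (191/32, 191/32); label the merged cluster DGJQWY
final tree: (((D:-141/16,W:205/16):75/16,G:117/16):191/32,((J:-1,Y:7):19/2,Q:25/2):191/32)
total length: 895/16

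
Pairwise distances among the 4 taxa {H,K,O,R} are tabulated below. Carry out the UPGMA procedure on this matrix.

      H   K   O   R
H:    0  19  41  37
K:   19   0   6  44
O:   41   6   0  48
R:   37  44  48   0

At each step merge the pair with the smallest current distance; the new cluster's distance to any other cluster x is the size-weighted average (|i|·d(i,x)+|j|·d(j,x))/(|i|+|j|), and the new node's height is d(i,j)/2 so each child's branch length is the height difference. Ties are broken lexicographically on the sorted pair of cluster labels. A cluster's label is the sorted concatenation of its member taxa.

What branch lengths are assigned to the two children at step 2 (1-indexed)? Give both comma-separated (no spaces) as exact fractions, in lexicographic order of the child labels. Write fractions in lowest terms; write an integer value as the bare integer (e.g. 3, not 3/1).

15,12

iteration 1: select K,O (d=6); attach at lengths (3, 3); label the merged cluster KO
  updated: d(H,KO)=30, d(KO,R)=46
iteration 2: select H,KO (d=30); attach at lengths (15, 12); label the merged cluster HKO
  updated: d(HKO,R)=43
iteration 3: select HKO,R (d=43); attach at lengths (13/2, 43/2); label the merged cluster HKOR
final tree: ((H:15,(K:3,O:3):12):13/2,R:43/2)
total length: 61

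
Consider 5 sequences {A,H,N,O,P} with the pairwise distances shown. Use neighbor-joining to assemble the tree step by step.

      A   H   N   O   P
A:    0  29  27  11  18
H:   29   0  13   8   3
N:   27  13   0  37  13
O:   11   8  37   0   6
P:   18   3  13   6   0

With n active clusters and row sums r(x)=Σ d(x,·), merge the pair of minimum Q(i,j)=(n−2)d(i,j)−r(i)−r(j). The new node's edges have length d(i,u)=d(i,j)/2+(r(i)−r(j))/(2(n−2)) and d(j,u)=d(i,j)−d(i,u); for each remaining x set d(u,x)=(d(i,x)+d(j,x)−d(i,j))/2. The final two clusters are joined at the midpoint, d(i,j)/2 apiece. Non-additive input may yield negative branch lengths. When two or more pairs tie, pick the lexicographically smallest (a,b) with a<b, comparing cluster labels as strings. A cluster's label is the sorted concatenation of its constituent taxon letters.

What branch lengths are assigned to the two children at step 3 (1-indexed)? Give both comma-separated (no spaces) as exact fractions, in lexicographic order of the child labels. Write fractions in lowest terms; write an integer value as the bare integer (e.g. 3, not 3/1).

iteration 1: select A,O (d=11, Q=-114); attach at lengths (28/3, 5/3); label the merged cluster AO
  updated: d(AO,H)=13, d(AO,N)=53/2, d(AO,P)=13/2
iteration 2: select AO,P (d=13/2, Q=-111/2); attach at lengths (73/8, -21/8); label the merged cluster AOP
  updated: d(AOP,H)=19/4, d(AOP,N)=33/2
iteration 3: select AOP,H (d=19/4, Q=-137/4); attach at lengths (33/8, 5/8); label the merged cluster AHOP
  updated: d(AHOP,N)=99/8
iteration 4: select AHOP,N (d=99/8); attach at lengths (99/16, 99/16); label the merged cluster AHNOP
final tree: ((((A:28/3,O:5/3):73/8,P:-21/8):33/8,H:5/8):99/16,N:99/16)
total length: 277/8

33/8,5/8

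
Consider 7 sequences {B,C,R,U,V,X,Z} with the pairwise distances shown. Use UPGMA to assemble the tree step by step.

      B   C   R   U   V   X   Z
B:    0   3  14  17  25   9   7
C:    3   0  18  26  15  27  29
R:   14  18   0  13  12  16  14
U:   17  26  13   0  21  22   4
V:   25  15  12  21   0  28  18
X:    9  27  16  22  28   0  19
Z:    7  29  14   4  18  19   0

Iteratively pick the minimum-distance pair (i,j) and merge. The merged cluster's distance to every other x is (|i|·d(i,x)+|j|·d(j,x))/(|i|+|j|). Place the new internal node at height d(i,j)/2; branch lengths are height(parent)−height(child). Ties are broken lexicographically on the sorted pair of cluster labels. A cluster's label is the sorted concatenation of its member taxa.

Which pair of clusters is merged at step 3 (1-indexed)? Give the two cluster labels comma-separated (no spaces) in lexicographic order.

R,V

step 1: merge (B,C) at d=3; branch lengths B→3/2, C→3/2; new cluster BC
  updated: d(BC,R)=16, d(BC,U)=43/2, d(BC,V)=20, d(BC,X)=18, d(BC,Z)=18
step 2: merge (U,Z) at d=4; branch lengths U→2, Z→2; new cluster UZ
  updated: d(BC,UZ)=79/4, d(R,UZ)=27/2, d(UZ,V)=39/2, d(UZ,X)=41/2
step 3: merge (R,V) at d=12; branch lengths R→6, V→6; new cluster RV
  updated: d(BC,RV)=18, d(RV,UZ)=33/2, d(RV,X)=22
step 4: merge (RV,UZ) at d=33/2; branch lengths RV→9/4, UZ→25/4; new cluster RUVZ
  updated: d(BC,RUVZ)=151/8, d(RUVZ,X)=85/4
step 5: merge (BC,X) at d=18; branch lengths BC→15/2, X→9; new cluster BCX
  updated: d(BCX,RUVZ)=59/3
step 6: merge (BCX,RUVZ) at d=59/3; branch lengths BCX→5/6, RUVZ→19/12; new cluster BCRUVXZ
final tree: (((B:3/2,C:3/2):15/2,X:9):5/6,((R:6,V:6):9/4,(U:2,Z:2):25/4):19/12)
total length: 557/12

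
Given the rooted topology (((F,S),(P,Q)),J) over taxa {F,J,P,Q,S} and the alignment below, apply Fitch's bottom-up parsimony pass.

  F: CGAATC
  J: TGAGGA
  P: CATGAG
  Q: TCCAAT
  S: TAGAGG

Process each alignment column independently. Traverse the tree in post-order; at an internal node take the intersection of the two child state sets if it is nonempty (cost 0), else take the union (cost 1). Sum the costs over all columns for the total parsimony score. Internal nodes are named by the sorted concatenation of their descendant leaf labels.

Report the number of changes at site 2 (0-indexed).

FS@0: {C} ∪ {T} = {C,T} (union, +1)
PQ@0: {C} ∪ {T} = {C,T} (union, +1)
FPQS@0: {C,T} ∩ {C,T} = {C,T} (intersection, +0)
FJPQS@0: {C,T} ∩ {T} = {T} (intersection, +0)
FS@1: {G} ∪ {A} = {A,G} (union, +1)
PQ@1: {A} ∪ {C} = {A,C} (union, +1)
FPQS@1: {A,G} ∩ {A,C} = {A} (intersection, +0)
FJPQS@1: {A} ∪ {G} = {A,G} (union, +1)
FS@2: {A} ∪ {G} = {A,G} (union, +1)
PQ@2: {T} ∪ {C} = {C,T} (union, +1)
FPQS@2: {A,G} ∪ {C,T} = {A,C,G,T} (union, +1)
FJPQS@2: {A,C,G,T} ∩ {A} = {A} (intersection, +0)
FS@3: {A} ∩ {A} = {A} (intersection, +0)
PQ@3: {G} ∪ {A} = {A,G} (union, +1)
FPQS@3: {A} ∩ {A,G} = {A} (intersection, +0)
FJPQS@3: {A} ∪ {G} = {A,G} (union, +1)
FS@4: {T} ∪ {G} = {G,T} (union, +1)
PQ@4: {A} ∩ {A} = {A} (intersection, +0)
FPQS@4: {G,T} ∪ {A} = {A,G,T} (union, +1)
FJPQS@4: {A,G,T} ∩ {G} = {G} (intersection, +0)
FS@5: {C} ∪ {G} = {C,G} (union, +1)
PQ@5: {G} ∪ {T} = {G,T} (union, +1)
FPQS@5: {C,G} ∩ {G,T} = {G} (intersection, +0)
FJPQS@5: {G} ∪ {A} = {A,G} (union, +1)
per-site changes: [2, 3, 3, 2, 2, 3]; total = 15

3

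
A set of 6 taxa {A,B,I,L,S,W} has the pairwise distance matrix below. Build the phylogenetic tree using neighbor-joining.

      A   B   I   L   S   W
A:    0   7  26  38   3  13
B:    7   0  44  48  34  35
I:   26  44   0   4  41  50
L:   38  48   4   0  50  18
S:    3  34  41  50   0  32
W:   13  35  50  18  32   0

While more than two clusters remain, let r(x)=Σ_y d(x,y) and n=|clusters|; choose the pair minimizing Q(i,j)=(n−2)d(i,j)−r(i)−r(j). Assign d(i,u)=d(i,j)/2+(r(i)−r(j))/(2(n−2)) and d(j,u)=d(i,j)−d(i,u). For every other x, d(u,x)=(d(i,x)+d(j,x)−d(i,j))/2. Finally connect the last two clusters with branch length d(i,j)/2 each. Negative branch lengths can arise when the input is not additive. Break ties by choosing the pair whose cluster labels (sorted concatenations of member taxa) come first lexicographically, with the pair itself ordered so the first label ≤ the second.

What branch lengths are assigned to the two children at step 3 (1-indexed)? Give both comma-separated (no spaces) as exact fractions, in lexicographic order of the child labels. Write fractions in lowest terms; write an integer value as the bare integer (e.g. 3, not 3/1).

step 1: merge (I,L) at d=4, Q=-307; branch lengths I→23/8, L→9/8; new cluster IL
  updated: d(A,IL)=30, d(B,IL)=44, d(IL,S)=87/2, d(IL,W)=32
step 2: merge (IL,W) at d=32, Q=-331/2; branch lengths IL→89/4, W→39/4; new cluster ILW
  updated: d(A,ILW)=11/2, d(B,ILW)=47/2, d(ILW,S)=87/4
step 3: merge (A,S) at d=3, Q=-273/4; branch lengths A→-149/16, S→197/16; new cluster AS
  updated: d(AS,B)=19, d(AS,ILW)=97/8
step 4: merge (AS,B) at d=19, Q=-437/8; branch lengths AS→61/16, B→243/16; new cluster ABS
  updated: d(ABS,ILW)=133/16
step 5: merge (ABS,ILW) at d=133/16; branch lengths ABS→133/32, ILW→133/32; new cluster ABILSW
final tree: (((A:-149/16,S:197/16):61/16,B:243/16):133/32,((I:23/8,L:9/8):89/4,W:39/4):133/32)
total length: 1061/16

-149/16,197/16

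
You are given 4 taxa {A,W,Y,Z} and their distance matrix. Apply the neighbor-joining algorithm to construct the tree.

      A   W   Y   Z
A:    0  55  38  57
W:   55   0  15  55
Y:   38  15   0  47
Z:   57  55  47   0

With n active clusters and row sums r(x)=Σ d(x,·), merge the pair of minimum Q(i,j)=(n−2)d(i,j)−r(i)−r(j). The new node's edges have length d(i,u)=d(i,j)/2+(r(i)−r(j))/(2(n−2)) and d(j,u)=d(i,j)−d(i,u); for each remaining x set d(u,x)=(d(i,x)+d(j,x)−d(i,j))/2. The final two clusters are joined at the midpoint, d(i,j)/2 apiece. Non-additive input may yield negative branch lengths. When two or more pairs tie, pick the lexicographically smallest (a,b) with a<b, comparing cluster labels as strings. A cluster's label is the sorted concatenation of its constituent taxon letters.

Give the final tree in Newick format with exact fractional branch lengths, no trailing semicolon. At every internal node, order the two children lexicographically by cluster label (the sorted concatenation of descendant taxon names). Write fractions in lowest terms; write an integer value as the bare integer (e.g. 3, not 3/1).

iteration 1: select A,Z (d=57, Q=-195); attach at lengths (105/4, 123/4); label the merged cluster AZ
  updated: d(AZ,W)=53/2, d(AZ,Y)=14
iteration 2: select AZ,W (d=53/2, Q=-111/2); attach at lengths (51/4, 55/4); label the merged cluster AWZ
  updated: d(AWZ,Y)=5/4
iteration 3: select AWZ,Y (d=5/4); attach at lengths (5/8, 5/8); label the merged cluster AWYZ
final tree: (((A:105/4,Z:123/4):51/4,W:55/4):5/8,Y:5/8)
total length: 339/4

(((A:105/4,Z:123/4):51/4,W:55/4):5/8,Y:5/8)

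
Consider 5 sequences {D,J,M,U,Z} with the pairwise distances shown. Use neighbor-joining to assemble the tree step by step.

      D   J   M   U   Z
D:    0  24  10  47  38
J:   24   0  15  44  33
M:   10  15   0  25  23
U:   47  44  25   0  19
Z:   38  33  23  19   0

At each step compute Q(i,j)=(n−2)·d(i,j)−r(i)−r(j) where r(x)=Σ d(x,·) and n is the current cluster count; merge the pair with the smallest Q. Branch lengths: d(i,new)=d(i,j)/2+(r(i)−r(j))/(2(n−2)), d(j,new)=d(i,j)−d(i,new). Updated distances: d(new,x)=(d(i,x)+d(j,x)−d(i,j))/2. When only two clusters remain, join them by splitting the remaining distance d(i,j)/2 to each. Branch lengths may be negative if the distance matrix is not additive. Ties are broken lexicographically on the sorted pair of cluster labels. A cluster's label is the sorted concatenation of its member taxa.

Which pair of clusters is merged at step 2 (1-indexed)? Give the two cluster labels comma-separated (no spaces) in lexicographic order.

iteration 1: select U,Z (d=19, Q=-191); attach at lengths (79/6, 35/6); label the merged cluster UZ
  updated: d(D,UZ)=33, d(J,UZ)=29, d(M,UZ)=29/2
iteration 2: select D,J (d=24, Q=-87); attach at lengths (47/4, 49/4); label the merged cluster DJ
  updated: d(DJ,M)=1/2, d(DJ,UZ)=19
iteration 3: select DJ,M (d=1/2, Q=-34); attach at lengths (5/2, -2); label the merged cluster DJM
  updated: d(DJM,UZ)=33/2
iteration 4: select DJM,UZ (d=33/2); attach at lengths (33/4, 33/4); label the merged cluster DJMUZ
final tree: (((D:47/4,J:49/4):5/2,M:-2):33/4,(U:79/6,Z:35/6):33/4)
total length: 60

D,J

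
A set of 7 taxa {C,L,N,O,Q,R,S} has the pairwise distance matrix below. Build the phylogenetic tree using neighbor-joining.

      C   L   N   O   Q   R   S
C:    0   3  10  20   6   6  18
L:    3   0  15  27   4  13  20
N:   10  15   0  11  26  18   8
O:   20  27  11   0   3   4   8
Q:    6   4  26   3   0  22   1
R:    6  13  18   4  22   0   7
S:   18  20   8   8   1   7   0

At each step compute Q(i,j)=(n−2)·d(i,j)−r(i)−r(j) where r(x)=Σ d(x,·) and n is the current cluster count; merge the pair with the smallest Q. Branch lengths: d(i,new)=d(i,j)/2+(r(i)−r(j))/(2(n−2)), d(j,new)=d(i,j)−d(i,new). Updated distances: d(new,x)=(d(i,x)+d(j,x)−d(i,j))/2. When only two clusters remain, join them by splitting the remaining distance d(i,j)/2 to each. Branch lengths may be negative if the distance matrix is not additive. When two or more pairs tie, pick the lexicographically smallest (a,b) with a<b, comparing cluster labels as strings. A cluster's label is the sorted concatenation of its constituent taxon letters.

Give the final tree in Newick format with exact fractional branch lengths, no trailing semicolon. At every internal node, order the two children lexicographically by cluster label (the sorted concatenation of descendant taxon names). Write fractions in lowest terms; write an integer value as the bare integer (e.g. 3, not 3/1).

step 1: merge (C,L) at d=3, Q=-130; branch lengths C→-2/5, L→17/5; new cluster CL
  updated: d(CL,N)=11, d(CL,O)=22, d(CL,Q)=7/2, d(CL,R)=8, d(CL,S)=35/2
step 2: merge (CL,Q) at d=7/2, Q=-207/2; branch lengths CL→41/16, Q→15/16; new cluster CLQ
  updated: d(CLQ,N)=67/4, d(CLQ,O)=43/4, d(CLQ,R)=53/4, d(CLQ,S)=15/2
step 3: merge (O,R) at d=4, Q=-64; branch lengths O→7/12, R→41/12; new cluster OR
  updated: d(CLQ,OR)=10, d(N,OR)=25/2, d(OR,S)=11/2
step 4: merge (CLQ,OR) at d=10, Q=-169/4; branch lengths CLQ→105/16, OR→55/16; new cluster CLOQR
  updated: d(CLOQR,N)=77/8, d(CLOQR,S)=3/2
step 5: merge (CLOQR,N) at d=77/8, Q=-153/8; branch lengths CLOQR→25/16, N→129/16; new cluster CLNOQR
  updated: d(CLNOQR,S)=-1/16
step 6: merge (CLNOQR,S) at d=-1/16; branch lengths CLNOQR→-1/32, S→-1/32; new cluster CLNOQRS
final tree: (((((C:-2/5,L:17/5):41/16,Q:15/16):105/16,(O:7/12,R:41/12):55/16):25/16,N:129/16):-1/32,S:-1/32)
total length: 481/16

(((((C:-2/5,L:17/5):41/16,Q:15/16):105/16,(O:7/12,R:41/12):55/16):25/16,N:129/16):-1/32,S:-1/32)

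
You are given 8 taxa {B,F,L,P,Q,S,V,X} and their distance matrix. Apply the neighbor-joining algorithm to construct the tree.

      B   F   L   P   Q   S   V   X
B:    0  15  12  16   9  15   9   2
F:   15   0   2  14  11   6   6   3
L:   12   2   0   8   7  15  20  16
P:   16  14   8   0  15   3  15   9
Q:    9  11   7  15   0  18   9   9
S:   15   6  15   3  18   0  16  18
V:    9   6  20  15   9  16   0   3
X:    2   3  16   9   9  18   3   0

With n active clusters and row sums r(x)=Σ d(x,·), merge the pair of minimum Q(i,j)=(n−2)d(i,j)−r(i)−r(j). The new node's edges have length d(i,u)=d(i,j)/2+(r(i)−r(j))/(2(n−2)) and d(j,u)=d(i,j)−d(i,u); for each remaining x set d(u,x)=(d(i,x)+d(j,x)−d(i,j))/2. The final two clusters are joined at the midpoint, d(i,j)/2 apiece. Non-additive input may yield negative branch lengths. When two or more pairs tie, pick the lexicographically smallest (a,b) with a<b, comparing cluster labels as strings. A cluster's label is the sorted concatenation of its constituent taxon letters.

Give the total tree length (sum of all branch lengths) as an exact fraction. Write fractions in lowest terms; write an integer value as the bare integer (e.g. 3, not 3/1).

473/16

step 1: merge (P,S) at d=3, Q=-153; branch lengths P→7/12, S→29/12; new cluster PS
  updated: d(B,PS)=14, d(F,PS)=17/2, d(L,PS)=10, d(PS,Q)=15, d(PS,V)=14, d(PS,X)=12
step 2: merge (F,L) at d=2, Q=-205/2; branch lengths F→-23/20, L→63/20; new cluster FL
  updated: d(B,FL)=25/2, d(FL,PS)=33/4, d(FL,Q)=8, d(FL,V)=12, d(FL,X)=17/2
step 3: merge (FL,PS) at d=33/4, Q=-159/2; branch lengths FL→19/8, PS→47/8; new cluster FLPS
  updated: d(B,FLPS)=73/8, d(FLPS,Q)=59/8, d(FLPS,V)=71/8, d(FLPS,X)=49/8
step 4: merge (FLPS,Q) at d=59/8, Q=-175/4; branch lengths FLPS→77/24, Q→25/6; new cluster FLPQS
  updated: d(B,FLPQS)=43/8, d(FLPQS,V)=21/4, d(FLPQS,X)=31/8
step 5: merge (B,X) at d=2, Q=-85/4; branch lengths B→23/8, X→-7/8; new cluster BX
  updated: d(BX,FLPQS)=29/8, d(BX,V)=5
step 6: merge (BX,FLPQS) at d=29/8, Q=-111/8; branch lengths BX→27/16, FLPQS→31/16; new cluster BFLPQSX
  updated: d(BFLPQSX,V)=53/16
step 7: merge (BFLPQSX,V) at d=53/16; branch lengths BFLPQSX→53/32, V→53/32; new cluster BFLPQSVX
final tree: (((B:23/8,X:-7/8):27/16,(((F:-23/20,L:63/20):19/8,(P:7/12,S:29/12):47/8):77/24,Q:25/6):31/16):53/32,V:53/32)
total length: 473/16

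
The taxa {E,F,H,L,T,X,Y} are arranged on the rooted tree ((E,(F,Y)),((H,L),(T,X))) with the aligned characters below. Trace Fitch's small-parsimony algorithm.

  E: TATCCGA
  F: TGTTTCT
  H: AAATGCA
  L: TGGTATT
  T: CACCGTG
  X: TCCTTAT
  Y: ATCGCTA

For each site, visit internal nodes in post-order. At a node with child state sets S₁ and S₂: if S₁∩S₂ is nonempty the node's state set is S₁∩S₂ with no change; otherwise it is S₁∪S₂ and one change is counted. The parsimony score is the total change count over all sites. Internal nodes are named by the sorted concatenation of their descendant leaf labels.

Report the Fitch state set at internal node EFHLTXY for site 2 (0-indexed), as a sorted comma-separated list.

FY@0: {T} ∪ {A} = {A,T} (union, +1)
EFY@0: {T} ∩ {A,T} = {T} (intersection, +0)
HL@0: {A} ∪ {T} = {A,T} (union, +1)
TX@0: {C} ∪ {T} = {C,T} (union, +1)
HLTX@0: {A,T} ∩ {C,T} = {T} (intersection, +0)
EFHLTXY@0: {T} ∩ {T} = {T} (intersection, +0)
FY@1: {G} ∪ {T} = {G,T} (union, +1)
EFY@1: {A} ∪ {G,T} = {A,G,T} (union, +1)
HL@1: {A} ∪ {G} = {A,G} (union, +1)
TX@1: {A} ∪ {C} = {A,C} (union, +1)
HLTX@1: {A,G} ∩ {A,C} = {A} (intersection, +0)
EFHLTXY@1: {A,G,T} ∩ {A} = {A} (intersection, +0)
FY@2: {T} ∪ {C} = {C,T} (union, +1)
EFY@2: {T} ∩ {C,T} = {T} (intersection, +0)
HL@2: {A} ∪ {G} = {A,G} (union, +1)
TX@2: {C} ∩ {C} = {C} (intersection, +0)
HLTX@2: {A,G} ∪ {C} = {A,C,G} (union, +1)
EFHLTXY@2: {T} ∪ {A,C,G} = {A,C,G,T} (union, +1)
FY@3: {T} ∪ {G} = {G,T} (union, +1)
EFY@3: {C} ∪ {G,T} = {C,G,T} (union, +1)
HL@3: {T} ∩ {T} = {T} (intersection, +0)
TX@3: {C} ∪ {T} = {C,T} (union, +1)
HLTX@3: {T} ∩ {C,T} = {T} (intersection, +0)
EFHLTXY@3: {C,G,T} ∩ {T} = {T} (intersection, +0)
FY@4: {T} ∪ {C} = {C,T} (union, +1)
EFY@4: {C} ∩ {C,T} = {C} (intersection, +0)
HL@4: {G} ∪ {A} = {A,G} (union, +1)
TX@4: {G} ∪ {T} = {G,T} (union, +1)
HLTX@4: {A,G} ∩ {G,T} = {G} (intersection, +0)
EFHLTXY@4: {C} ∪ {G} = {C,G} (union, +1)
FY@5: {C} ∪ {T} = {C,T} (union, +1)
EFY@5: {G} ∪ {C,T} = {C,G,T} (union, +1)
HL@5: {C} ∪ {T} = {C,T} (union, +1)
TX@5: {T} ∪ {A} = {A,T} (union, +1)
HLTX@5: {C,T} ∩ {A,T} = {T} (intersection, +0)
EFHLTXY@5: {C,G,T} ∩ {T} = {T} (intersection, +0)
FY@6: {T} ∪ {A} = {A,T} (union, +1)
EFY@6: {A} ∩ {A,T} = {A} (intersection, +0)
HL@6: {A} ∪ {T} = {A,T} (union, +1)
TX@6: {G} ∪ {T} = {G,T} (union, +1)
HLTX@6: {A,T} ∩ {G,T} = {T} (intersection, +0)
EFHLTXY@6: {A} ∪ {T} = {A,T} (union, +1)
per-site changes: [3, 4, 4, 3, 4, 4, 4]; total = 26

A,C,G,T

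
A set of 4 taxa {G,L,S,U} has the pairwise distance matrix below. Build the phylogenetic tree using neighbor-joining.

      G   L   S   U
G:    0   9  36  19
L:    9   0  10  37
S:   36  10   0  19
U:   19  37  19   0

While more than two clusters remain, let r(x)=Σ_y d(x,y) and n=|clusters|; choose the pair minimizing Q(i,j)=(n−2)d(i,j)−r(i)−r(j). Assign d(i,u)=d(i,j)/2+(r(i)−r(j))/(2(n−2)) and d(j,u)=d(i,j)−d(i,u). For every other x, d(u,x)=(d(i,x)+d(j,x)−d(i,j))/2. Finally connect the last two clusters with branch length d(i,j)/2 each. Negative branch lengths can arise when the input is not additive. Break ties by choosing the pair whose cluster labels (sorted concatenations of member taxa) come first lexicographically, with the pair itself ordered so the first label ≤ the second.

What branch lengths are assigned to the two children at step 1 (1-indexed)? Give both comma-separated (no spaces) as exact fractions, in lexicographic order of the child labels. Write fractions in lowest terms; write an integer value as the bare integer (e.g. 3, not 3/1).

13/2,5/2

1. join G+L (d=9, Q=-102) ⇒ GL; edges |G|=13/2, |L|=5/2
  updated: d(GL,S)=37/2, d(GL,U)=47/2
2. join GL+S (d=37/2, Q=-61) ⇒ GLS; edges |GL|=23/2, |S|=7
  updated: d(GLS,U)=12
3. join GLS+U (d=12) ⇒ GLSU; edges |GLS|=6, |U|=6
final tree: (((G:13/2,L:5/2):23/2,S:7):6,U:6)
total length: 79/2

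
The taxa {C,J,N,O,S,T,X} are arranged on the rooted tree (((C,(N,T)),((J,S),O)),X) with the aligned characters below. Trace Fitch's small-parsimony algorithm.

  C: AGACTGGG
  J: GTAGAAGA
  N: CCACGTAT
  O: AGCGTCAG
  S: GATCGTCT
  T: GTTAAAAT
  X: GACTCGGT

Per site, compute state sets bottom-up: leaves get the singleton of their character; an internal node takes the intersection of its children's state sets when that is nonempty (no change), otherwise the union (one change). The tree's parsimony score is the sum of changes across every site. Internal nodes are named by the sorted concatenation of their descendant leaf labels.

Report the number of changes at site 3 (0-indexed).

[col 0] NT: children N:{C}, T:{G} ∪→ {C,G}; cost 1
[col 0] CNT: children C:{A}, NT:{C,G} ∪→ {A,C,G}; cost 1
[col 0] JS: children J:{G}, S:{G} ∩→ {G}; cost 0
[col 0] JOS: children JS:{G}, O:{A} ∪→ {A,G}; cost 1
[col 0] CJNOST: children CNT:{A,C,G}, JOS:{A,G} ∩→ {A,G}; cost 0
[col 0] CJNOSTX: children CJNOST:{A,G}, X:{G} ∩→ {G}; cost 0
[col 1] NT: children N:{C}, T:{T} ∪→ {C,T}; cost 1
[col 1] CNT: children C:{G}, NT:{C,T} ∪→ {C,G,T}; cost 1
[col 1] JS: children J:{T}, S:{A} ∪→ {A,T}; cost 1
[col 1] JOS: children JS:{A,T}, O:{G} ∪→ {A,G,T}; cost 1
[col 1] CJNOST: children CNT:{C,G,T}, JOS:{A,G,T} ∩→ {G,T}; cost 0
[col 1] CJNOSTX: children CJNOST:{G,T}, X:{A} ∪→ {A,G,T}; cost 1
[col 2] NT: children N:{A}, T:{T} ∪→ {A,T}; cost 1
[col 2] CNT: children C:{A}, NT:{A,T} ∩→ {A}; cost 0
[col 2] JS: children J:{A}, S:{T} ∪→ {A,T}; cost 1
[col 2] JOS: children JS:{A,T}, O:{C} ∪→ {A,C,T}; cost 1
[col 2] CJNOST: children CNT:{A}, JOS:{A,C,T} ∩→ {A}; cost 0
[col 2] CJNOSTX: children CJNOST:{A}, X:{C} ∪→ {A,C}; cost 1
[col 3] NT: children N:{C}, T:{A} ∪→ {A,C}; cost 1
[col 3] CNT: children C:{C}, NT:{A,C} ∩→ {C}; cost 0
[col 3] JS: children J:{G}, S:{C} ∪→ {C,G}; cost 1
[col 3] JOS: children JS:{C,G}, O:{G} ∩→ {G}; cost 0
[col 3] CJNOST: children CNT:{C}, JOS:{G} ∪→ {C,G}; cost 1
[col 3] CJNOSTX: children CJNOST:{C,G}, X:{T} ∪→ {C,G,T}; cost 1
[col 4] NT: children N:{G}, T:{A} ∪→ {A,G}; cost 1
[col 4] CNT: children C:{T}, NT:{A,G} ∪→ {A,G,T}; cost 1
[col 4] JS: children J:{A}, S:{G} ∪→ {A,G}; cost 1
[col 4] JOS: children JS:{A,G}, O:{T} ∪→ {A,G,T}; cost 1
[col 4] CJNOST: children CNT:{A,G,T}, JOS:{A,G,T} ∩→ {A,G,T}; cost 0
[col 4] CJNOSTX: children CJNOST:{A,G,T}, X:{C} ∪→ {A,C,G,T}; cost 1
[col 5] NT: children N:{T}, T:{A} ∪→ {A,T}; cost 1
[col 5] CNT: children C:{G}, NT:{A,T} ∪→ {A,G,T}; cost 1
[col 5] JS: children J:{A}, S:{T} ∪→ {A,T}; cost 1
[col 5] JOS: children JS:{A,T}, O:{C} ∪→ {A,C,T}; cost 1
[col 5] CJNOST: children CNT:{A,G,T}, JOS:{A,C,T} ∩→ {A,T}; cost 0
[col 5] CJNOSTX: children CJNOST:{A,T}, X:{G} ∪→ {A,G,T}; cost 1
[col 6] NT: children N:{A}, T:{A} ∩→ {A}; cost 0
[col 6] CNT: children C:{G}, NT:{A} ∪→ {A,G}; cost 1
[col 6] JS: children J:{G}, S:{C} ∪→ {C,G}; cost 1
[col 6] JOS: children JS:{C,G}, O:{A} ∪→ {A,C,G}; cost 1
[col 6] CJNOST: children CNT:{A,G}, JOS:{A,C,G} ∩→ {A,G}; cost 0
[col 6] CJNOSTX: children CJNOST:{A,G}, X:{G} ∩→ {G}; cost 0
[col 7] NT: children N:{T}, T:{T} ∩→ {T}; cost 0
[col 7] CNT: children C:{G}, NT:{T} ∪→ {G,T}; cost 1
[col 7] JS: children J:{A}, S:{T} ∪→ {A,T}; cost 1
[col 7] JOS: children JS:{A,T}, O:{G} ∪→ {A,G,T}; cost 1
[col 7] CJNOST: children CNT:{G,T}, JOS:{A,G,T} ∩→ {G,T}; cost 0
[col 7] CJNOSTX: children CJNOST:{G,T}, X:{T} ∩→ {T}; cost 0
per-site changes: [3, 5, 4, 4, 5, 5, 3, 3]; total = 32

4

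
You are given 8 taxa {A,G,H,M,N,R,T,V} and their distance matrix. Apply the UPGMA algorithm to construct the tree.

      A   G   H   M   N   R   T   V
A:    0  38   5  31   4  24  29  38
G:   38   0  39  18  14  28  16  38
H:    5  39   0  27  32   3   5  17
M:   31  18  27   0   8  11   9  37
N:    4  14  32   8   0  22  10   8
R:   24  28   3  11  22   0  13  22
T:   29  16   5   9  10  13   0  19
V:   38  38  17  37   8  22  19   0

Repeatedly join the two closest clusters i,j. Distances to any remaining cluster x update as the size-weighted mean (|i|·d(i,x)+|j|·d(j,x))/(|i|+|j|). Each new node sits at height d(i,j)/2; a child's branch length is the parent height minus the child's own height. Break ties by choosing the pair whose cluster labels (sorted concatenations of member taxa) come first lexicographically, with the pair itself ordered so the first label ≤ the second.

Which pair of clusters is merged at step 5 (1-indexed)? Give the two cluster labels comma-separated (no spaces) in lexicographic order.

1. join H+R (d=3) ⇒ HR; edges |H|=3/2, |R|=3/2
  updated: d(A,HR)=29/2, d(G,HR)=67/2, d(HR,M)=19, d(HR,N)=27, d(HR,T)=9, d(HR,V)=39/2
2. join A+N (d=4) ⇒ AN; edges |A|=2, |N|=2
  updated: d(AN,G)=26, d(AN,HR)=83/4, d(AN,M)=39/2, d(AN,T)=39/2, d(AN,V)=23
3. join HR+T (d=9) ⇒ HRT; edges |HR|=3, |T|=9/2
  updated: d(AN,HRT)=61/3, d(G,HRT)=83/3, d(HRT,M)=47/3, d(HRT,V)=58/3
4. join HRT+M (d=47/3) ⇒ HMRT; edges |HRT|=10/3, |M|=47/6
  updated: d(AN,HMRT)=161/8, d(G,HMRT)=101/4, d(HMRT,V)=95/4
5. join AN+HMRT (d=161/8) ⇒ AHMNRT; edges |AN|=129/16, |HMRT|=107/48
  updated: d(AHMNRT,G)=51/2, d(AHMNRT,V)=47/2
6. join AHMNRT+V (d=47/2) ⇒ AHMNRTV; edges |AHMNRT|=27/16, |V|=47/4
  updated: d(AHMNRTV,G)=191/7
7. join AHMNRTV+G (d=191/7) ⇒ AGHMNRTV; edges |AHMNRTV|=53/28, |G|=191/14
final tree: ((((A:2,N:2):129/16,(((H:3/2,R:3/2):3,T:9/2):10/3,M:47/6):107/48):27/16,V:47/4):53/28,G:191/14)
total length: 21817/336

AN,HMRT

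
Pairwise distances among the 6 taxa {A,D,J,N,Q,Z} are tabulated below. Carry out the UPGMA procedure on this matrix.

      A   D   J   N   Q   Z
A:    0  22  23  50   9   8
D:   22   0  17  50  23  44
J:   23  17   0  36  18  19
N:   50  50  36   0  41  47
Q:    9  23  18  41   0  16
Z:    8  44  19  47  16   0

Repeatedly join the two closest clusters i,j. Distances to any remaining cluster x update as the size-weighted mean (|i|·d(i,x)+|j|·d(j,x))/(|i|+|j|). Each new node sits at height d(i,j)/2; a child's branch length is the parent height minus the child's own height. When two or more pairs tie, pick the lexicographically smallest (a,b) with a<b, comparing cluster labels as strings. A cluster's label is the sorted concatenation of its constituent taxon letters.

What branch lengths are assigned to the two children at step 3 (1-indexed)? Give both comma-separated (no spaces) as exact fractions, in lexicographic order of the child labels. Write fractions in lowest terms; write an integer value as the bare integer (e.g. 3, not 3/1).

step 1: merge (A,Z) at d=8; branch lengths A→4, Z→4; new cluster AZ
  updated: d(AZ,D)=33, d(AZ,J)=21, d(AZ,N)=97/2, d(AZ,Q)=25/2
step 2: merge (AZ,Q) at d=25/2; branch lengths AZ→9/4, Q→25/4; new cluster AQZ
  updated: d(AQZ,D)=89/3, d(AQZ,J)=20, d(AQZ,N)=46
step 3: merge (D,J) at d=17; branch lengths D→17/2, J→17/2; new cluster DJ
  updated: d(AQZ,DJ)=149/6, d(DJ,N)=43
step 4: merge (AQZ,DJ) at d=149/6; branch lengths AQZ→37/6, DJ→47/12; new cluster ADJQZ
  updated: d(ADJQZ,N)=224/5
step 5: merge (ADJQZ,N) at d=224/5; branch lengths ADJQZ→599/60, N→112/5; new cluster ADJNQZ
final tree: ((((A:4,Z:4):9/4,Q:25/4):37/6,(D:17/2,J:17/2):47/12):599/60,N:112/5)
total length: 2279/30

17/2,17/2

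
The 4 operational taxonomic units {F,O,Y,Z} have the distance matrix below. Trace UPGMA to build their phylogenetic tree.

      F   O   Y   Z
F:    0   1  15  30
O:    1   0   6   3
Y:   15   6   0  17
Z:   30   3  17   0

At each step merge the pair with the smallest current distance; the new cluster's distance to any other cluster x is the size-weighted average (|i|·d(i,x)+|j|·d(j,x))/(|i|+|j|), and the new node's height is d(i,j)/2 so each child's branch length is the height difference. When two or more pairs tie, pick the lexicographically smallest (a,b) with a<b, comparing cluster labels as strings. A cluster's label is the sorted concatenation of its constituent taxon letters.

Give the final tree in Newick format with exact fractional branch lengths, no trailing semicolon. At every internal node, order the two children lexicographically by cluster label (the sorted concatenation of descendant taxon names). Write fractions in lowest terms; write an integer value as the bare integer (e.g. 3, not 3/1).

iteration 1: select F,O (d=1); attach at lengths (1/2, 1/2); label the merged cluster FO
  updated: d(FO,Y)=21/2, d(FO,Z)=33/2
iteration 2: select FO,Y (d=21/2); attach at lengths (19/4, 21/4); label the merged cluster FOY
  updated: d(FOY,Z)=50/3
iteration 3: select FOY,Z (d=50/3); attach at lengths (37/12, 25/3); label the merged cluster FOYZ
final tree: (((F:1/2,O:1/2):19/4,Y:21/4):37/12,Z:25/3)
total length: 269/12

(((F:1/2,O:1/2):19/4,Y:21/4):37/12,Z:25/3)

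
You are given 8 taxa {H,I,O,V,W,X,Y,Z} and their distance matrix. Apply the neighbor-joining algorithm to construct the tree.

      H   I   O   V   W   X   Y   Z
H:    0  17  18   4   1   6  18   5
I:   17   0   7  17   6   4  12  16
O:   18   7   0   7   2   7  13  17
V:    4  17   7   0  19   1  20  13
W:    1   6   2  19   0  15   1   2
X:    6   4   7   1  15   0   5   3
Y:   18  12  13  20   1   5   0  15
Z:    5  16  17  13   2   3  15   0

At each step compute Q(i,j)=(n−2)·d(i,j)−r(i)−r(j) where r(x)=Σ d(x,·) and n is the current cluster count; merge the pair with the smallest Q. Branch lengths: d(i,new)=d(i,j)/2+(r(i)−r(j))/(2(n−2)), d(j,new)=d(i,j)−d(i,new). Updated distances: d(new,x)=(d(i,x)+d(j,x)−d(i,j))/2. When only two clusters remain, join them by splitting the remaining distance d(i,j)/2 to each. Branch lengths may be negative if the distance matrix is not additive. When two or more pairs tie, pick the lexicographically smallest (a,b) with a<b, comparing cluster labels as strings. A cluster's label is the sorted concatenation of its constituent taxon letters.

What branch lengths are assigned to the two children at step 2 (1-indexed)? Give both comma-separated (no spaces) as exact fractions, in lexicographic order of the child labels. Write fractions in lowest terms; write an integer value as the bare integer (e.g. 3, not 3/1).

iteration 1: select H,V (d=4, Q=-126); attach at lengths (1, 3); label the merged cluster HV
  updated: d(HV,I)=15, d(HV,O)=21/2, d(HV,W)=8, d(HV,X)=3/2, d(HV,Y)=17, d(HV,Z)=7
iteration 2: select W,Y (d=1, Q=-92); attach at lengths (-12/5, 17/5); label the merged cluster WY
  updated: d(HV,WY)=12, d(I,WY)=17/2, d(O,WY)=7, d(WY,X)=19/2, d(WY,Z)=8
iteration 3: select I,O (d=7, Q=-71); attach at lengths (15/4, 13/4); label the merged cluster IO
  updated: d(HV,IO)=37/4, d(IO,WY)=17/4, d(IO,X)=2, d(IO,Z)=13
iteration 4: select IO,WY (d=17/4, Q=-99/2); attach at lengths (5/4, 3); label the merged cluster IOWY
  updated: d(HV,IOWY)=17/2, d(IOWY,X)=29/8, d(IOWY,Z)=67/8
iteration 5: select HV,X (d=3/2, Q=-177/8); attach at lengths (95/32, -47/32); label the merged cluster HVX
  updated: d(HVX,IOWY)=85/16, d(HVX,Z)=17/4
iteration 6: select HVX,IOWY (d=85/16, Q=-287/16); attach at lengths (19/32, 151/32); label the merged cluster HIOVWXY
  updated: d(HIOVWXY,Z)=117/32
iteration 7: select HIOVWXY,Z (d=117/32); attach at lengths (117/64, 117/64); label the merged cluster HIOVWXYZ
final tree: ((((H:1,V:3):95/32,X:-47/32):19/32,((I:15/4,O:13/4):5/4,(W:-12/5,Y:17/5):3):151/32):117/64,Z:117/64)
total length: 855/32

-12/5,17/5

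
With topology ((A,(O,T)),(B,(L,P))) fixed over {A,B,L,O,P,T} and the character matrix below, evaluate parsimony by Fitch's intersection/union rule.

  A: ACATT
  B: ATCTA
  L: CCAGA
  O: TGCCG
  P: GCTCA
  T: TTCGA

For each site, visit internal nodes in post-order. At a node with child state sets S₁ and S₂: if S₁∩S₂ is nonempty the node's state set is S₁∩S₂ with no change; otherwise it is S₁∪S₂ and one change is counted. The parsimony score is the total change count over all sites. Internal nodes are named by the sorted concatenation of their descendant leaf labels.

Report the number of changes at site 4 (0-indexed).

site 0, node OT: O={T} ∩ T={T} → {T} (+0)
site 0, node AOT: A={A} ∪ OT={T} → {A,T} (+1)
site 0, node LP: L={C} ∪ P={G} → {C,G} (+1)
site 0, node BLP: B={A} ∪ LP={C,G} → {A,C,G} (+1)
site 0, node ABLOPT: AOT={A,T} ∩ BLP={A,C,G} → {A} (+0)
site 1, node OT: O={G} ∪ T={T} → {G,T} (+1)
site 1, node AOT: A={C} ∪ OT={G,T} → {C,G,T} (+1)
site 1, node LP: L={C} ∩ P={C} → {C} (+0)
site 1, node BLP: B={T} ∪ LP={C} → {C,T} (+1)
site 1, node ABLOPT: AOT={C,G,T} ∩ BLP={C,T} → {C,T} (+0)
site 2, node OT: O={C} ∩ T={C} → {C} (+0)
site 2, node AOT: A={A} ∪ OT={C} → {A,C} (+1)
site 2, node LP: L={A} ∪ P={T} → {A,T} (+1)
site 2, node BLP: B={C} ∪ LP={A,T} → {A,C,T} (+1)
site 2, node ABLOPT: AOT={A,C} ∩ BLP={A,C,T} → {A,C} (+0)
site 3, node OT: O={C} ∪ T={G} → {C,G} (+1)
site 3, node AOT: A={T} ∪ OT={C,G} → {C,G,T} (+1)
site 3, node LP: L={G} ∪ P={C} → {C,G} (+1)
site 3, node BLP: B={T} ∪ LP={C,G} → {C,G,T} (+1)
site 3, node ABLOPT: AOT={C,G,T} ∩ BLP={C,G,T} → {C,G,T} (+0)
site 4, node OT: O={G} ∪ T={A} → {A,G} (+1)
site 4, node AOT: A={T} ∪ OT={A,G} → {A,G,T} (+1)
site 4, node LP: L={A} ∩ P={A} → {A} (+0)
site 4, node BLP: B={A} ∩ LP={A} → {A} (+0)
site 4, node ABLOPT: AOT={A,G,T} ∩ BLP={A} → {A} (+0)
per-site changes: [3, 3, 3, 4, 2]; total = 15

2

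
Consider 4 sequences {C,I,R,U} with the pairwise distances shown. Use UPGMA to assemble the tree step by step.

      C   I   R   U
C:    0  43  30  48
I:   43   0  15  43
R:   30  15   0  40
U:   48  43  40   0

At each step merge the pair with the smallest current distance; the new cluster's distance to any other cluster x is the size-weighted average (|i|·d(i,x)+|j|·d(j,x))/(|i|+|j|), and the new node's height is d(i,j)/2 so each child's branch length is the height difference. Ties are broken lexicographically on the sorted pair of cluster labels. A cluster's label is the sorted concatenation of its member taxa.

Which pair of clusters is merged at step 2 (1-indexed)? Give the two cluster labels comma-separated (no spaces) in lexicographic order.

iteration 1: select I,R (d=15); attach at lengths (15/2, 15/2); label the merged cluster IR
  updated: d(C,IR)=73/2, d(IR,U)=83/2
iteration 2: select C,IR (d=73/2); attach at lengths (73/4, 43/4); label the merged cluster CIR
  updated: d(CIR,U)=131/3
iteration 3: select CIR,U (d=131/3); attach at lengths (43/12, 131/6); label the merged cluster CIRU
final tree: ((C:73/4,(I:15/2,R:15/2):43/4):43/12,U:131/6)
total length: 833/12

C,IR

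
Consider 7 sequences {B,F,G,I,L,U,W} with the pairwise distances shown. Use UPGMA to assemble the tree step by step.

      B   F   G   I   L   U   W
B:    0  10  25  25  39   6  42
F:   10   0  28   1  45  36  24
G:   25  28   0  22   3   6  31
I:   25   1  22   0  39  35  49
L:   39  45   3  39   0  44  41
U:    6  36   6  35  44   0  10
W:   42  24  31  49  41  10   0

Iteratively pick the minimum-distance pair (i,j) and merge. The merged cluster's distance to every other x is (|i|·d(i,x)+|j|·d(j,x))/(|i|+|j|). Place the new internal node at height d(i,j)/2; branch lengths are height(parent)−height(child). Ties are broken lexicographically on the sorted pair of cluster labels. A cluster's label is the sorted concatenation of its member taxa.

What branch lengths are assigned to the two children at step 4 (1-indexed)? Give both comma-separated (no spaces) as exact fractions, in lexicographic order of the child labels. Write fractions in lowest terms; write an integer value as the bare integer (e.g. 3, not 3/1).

10,13

step 1: merge (F,I) at d=1; branch lengths F→1/2, I→1/2; new cluster FI
  updated: d(B,FI)=35/2, d(FI,G)=25, d(FI,L)=42, d(FI,U)=71/2, d(FI,W)=73/2
step 2: merge (G,L) at d=3; branch lengths G→3/2, L→3/2; new cluster GL
  updated: d(B,GL)=32, d(FI,GL)=67/2, d(GL,U)=25, d(GL,W)=36
step 3: merge (B,U) at d=6; branch lengths B→3, U→3; new cluster BU
  updated: d(BU,FI)=53/2, d(BU,GL)=57/2, d(BU,W)=26
step 4: merge (BU,W) at d=26; branch lengths BU→10, W→13; new cluster BUW
  updated: d(BUW,FI)=179/6, d(BUW,GL)=31
step 5: merge (BUW,FI) at d=179/6; branch lengths BUW→23/12, FI→173/12; new cluster BFIUW
  updated: d(BFIUW,GL)=32
step 6: merge (BFIUW,GL) at d=32; branch lengths BFIUW→13/12, GL→29/2; new cluster BFGILUW
final tree: ((((B:3,U:3):10,W:13):23/12,(F:1/2,I:1/2):173/12):13/12,(G:3/2,L:3/2):29/2)
total length: 779/12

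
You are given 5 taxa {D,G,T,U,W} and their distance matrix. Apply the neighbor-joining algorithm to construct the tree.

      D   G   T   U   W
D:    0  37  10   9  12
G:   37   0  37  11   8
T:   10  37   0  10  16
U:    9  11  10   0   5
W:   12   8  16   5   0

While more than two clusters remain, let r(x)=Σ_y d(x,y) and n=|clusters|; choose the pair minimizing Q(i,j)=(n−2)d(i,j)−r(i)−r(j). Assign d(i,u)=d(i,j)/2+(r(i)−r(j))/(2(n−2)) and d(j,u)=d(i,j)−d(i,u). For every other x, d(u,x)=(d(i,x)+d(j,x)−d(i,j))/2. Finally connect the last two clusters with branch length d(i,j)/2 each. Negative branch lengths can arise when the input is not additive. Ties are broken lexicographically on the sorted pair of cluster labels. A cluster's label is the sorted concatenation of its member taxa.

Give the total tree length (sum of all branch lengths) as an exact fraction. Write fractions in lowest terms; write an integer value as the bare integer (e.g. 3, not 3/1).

1. join D+T (d=10, Q=-111) ⇒ DT; edges |D|=25/6, |T|=35/6
  updated: d(DT,G)=32, d(DT,U)=9/2, d(DT,W)=9
2. join DT+U (d=9/2, Q=-57) ⇒ DTU; edges |DT|=17/2, |U|=-4
  updated: d(DTU,G)=77/4, d(DTU,W)=19/4
3. join DTU+G (d=77/4, Q=-32) ⇒ DGTU; edges |DTU|=8, |G|=45/4
  updated: d(DGTU,W)=-13/4
4. join DGTU+W (d=-13/4) ⇒ DGTUW; edges |DGTU|=-13/8, |W|=-13/8
final tree: ((((D:25/6,T:35/6):17/2,U:-4):8,G:45/4):-13/8,W:-13/8)
total length: 61/2

61/2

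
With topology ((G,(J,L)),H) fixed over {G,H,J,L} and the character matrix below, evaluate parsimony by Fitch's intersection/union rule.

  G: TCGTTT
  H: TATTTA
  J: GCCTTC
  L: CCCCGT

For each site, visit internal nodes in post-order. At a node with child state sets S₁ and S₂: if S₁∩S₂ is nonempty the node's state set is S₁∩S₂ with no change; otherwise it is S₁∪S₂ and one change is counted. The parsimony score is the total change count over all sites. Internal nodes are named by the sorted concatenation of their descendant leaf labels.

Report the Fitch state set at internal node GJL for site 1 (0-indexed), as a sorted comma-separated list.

[col 0] JL: children J:{G}, L:{C} ∪→ {C,G}; cost 1
[col 0] GJL: children G:{T}, JL:{C,G} ∪→ {C,G,T}; cost 1
[col 0] GHJL: children GJL:{C,G,T}, H:{T} ∩→ {T}; cost 0
[col 1] JL: children J:{C}, L:{C} ∩→ {C}; cost 0
[col 1] GJL: children G:{C}, JL:{C} ∩→ {C}; cost 0
[col 1] GHJL: children GJL:{C}, H:{A} ∪→ {A,C}; cost 1
[col 2] JL: children J:{C}, L:{C} ∩→ {C}; cost 0
[col 2] GJL: children G:{G}, JL:{C} ∪→ {C,G}; cost 1
[col 2] GHJL: children GJL:{C,G}, H:{T} ∪→ {C,G,T}; cost 1
[col 3] JL: children J:{T}, L:{C} ∪→ {C,T}; cost 1
[col 3] GJL: children G:{T}, JL:{C,T} ∩→ {T}; cost 0
[col 3] GHJL: children GJL:{T}, H:{T} ∩→ {T}; cost 0
[col 4] JL: children J:{T}, L:{G} ∪→ {G,T}; cost 1
[col 4] GJL: children G:{T}, JL:{G,T} ∩→ {T}; cost 0
[col 4] GHJL: children GJL:{T}, H:{T} ∩→ {T}; cost 0
[col 5] JL: children J:{C}, L:{T} ∪→ {C,T}; cost 1
[col 5] GJL: children G:{T}, JL:{C,T} ∩→ {T}; cost 0
[col 5] GHJL: children GJL:{T}, H:{A} ∪→ {A,T}; cost 1
per-site changes: [2, 1, 2, 1, 1, 2]; total = 9

C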